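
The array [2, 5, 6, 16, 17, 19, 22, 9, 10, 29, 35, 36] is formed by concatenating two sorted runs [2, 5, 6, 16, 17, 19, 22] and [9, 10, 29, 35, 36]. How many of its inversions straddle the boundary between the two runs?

For each element r of the right run, count left-run elements greater than r:
r = 9: 16, 17, 19, 22 → 4
r = 10: 16, 17, 19, 22 → 4
r = 29: none → 0
r = 35: none → 0
r = 36: none → 0
Cross-inversions: 4 + 4 + 0 + 0 + 0 = 8

8 cross-inversions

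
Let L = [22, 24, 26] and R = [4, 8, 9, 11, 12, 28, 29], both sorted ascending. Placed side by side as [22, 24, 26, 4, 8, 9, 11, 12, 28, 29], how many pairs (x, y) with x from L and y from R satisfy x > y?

15

Count, for every r in R, how many entries of L exceed r:
r = 4: 22, 24, 26 → 3
r = 8: 22, 24, 26 → 3
r = 9: 22, 24, 26 → 3
r = 11: 22, 24, 26 → 3
r = 12: 22, 24, 26 → 3
r = 28: none → 0
r = 29: none → 0
Cross-inversions: 3 + 3 + 3 + 3 + 3 + 0 + 0 = 15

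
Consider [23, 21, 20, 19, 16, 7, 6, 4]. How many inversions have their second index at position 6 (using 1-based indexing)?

The element at index 6 is 7.
Elements before it: 23, 21, 20, 19, 16
Those larger than 7: 23, 21, 20, 19, 16

5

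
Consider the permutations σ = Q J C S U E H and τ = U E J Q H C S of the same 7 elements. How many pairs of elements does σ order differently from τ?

11 discordant pairs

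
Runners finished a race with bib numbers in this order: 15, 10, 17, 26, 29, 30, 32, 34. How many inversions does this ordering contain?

1

For each element, count later entries that are smaller:
15: 1
10: 0
17: 0
26: 0
29: 0
30: 0
32: 0
34: 0
Sum: 1 + 0 + 0 + 0 + 0 + 0 + 0 + 0 = 1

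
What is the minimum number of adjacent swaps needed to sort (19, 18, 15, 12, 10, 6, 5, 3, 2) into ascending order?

36 adjacent swaps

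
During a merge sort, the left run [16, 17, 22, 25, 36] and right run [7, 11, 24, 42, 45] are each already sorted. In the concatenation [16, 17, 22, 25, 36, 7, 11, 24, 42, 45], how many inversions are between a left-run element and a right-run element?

12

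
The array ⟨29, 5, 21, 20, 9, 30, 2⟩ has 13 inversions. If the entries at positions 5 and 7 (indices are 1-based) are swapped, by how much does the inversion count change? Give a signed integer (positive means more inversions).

-1

Positions 5 and 7 hold 9 and 2; after swapping, the array is [29, 5, 21, 20, 2, 30, 9].
Sweep left to right; for each value list the smaller values that follow it:
29: 5
5: 1
21: 3
20: 2
2: 0
30: 1
9: 0
Sum: 5 + 1 + 3 + 2 + 0 + 1 + 0 = 12
Change: 12 − 13 = -1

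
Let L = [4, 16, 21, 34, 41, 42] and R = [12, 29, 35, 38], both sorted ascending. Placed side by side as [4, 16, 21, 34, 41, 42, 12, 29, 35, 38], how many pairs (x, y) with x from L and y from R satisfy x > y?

12 cross-inversions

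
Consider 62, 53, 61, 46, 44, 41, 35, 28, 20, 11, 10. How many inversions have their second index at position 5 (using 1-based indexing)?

4 such elements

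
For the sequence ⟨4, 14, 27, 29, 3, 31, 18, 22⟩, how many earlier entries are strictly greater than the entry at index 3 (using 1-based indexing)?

0 such elements

The element at index 3 is 27.
Elements before it: 4, 14
None of them are larger than 27.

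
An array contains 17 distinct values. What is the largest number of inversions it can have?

A reversed (strictly descending) arrangement makes every pair an inversion, giving C(17, 2) inversions.
C(17, 2) = 17·16/2 = 136

There are 136 inversions.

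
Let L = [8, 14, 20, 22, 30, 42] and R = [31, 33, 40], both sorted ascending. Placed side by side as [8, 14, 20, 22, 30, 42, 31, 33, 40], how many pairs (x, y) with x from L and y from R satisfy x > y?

Take each right-half value and tally the left-half values above it:
r = 31: 42 → 1
r = 33: 42 → 1
r = 40: 42 → 1
Cross-inversions: 1 + 1 + 1 = 3

There are 3 cross-inversions.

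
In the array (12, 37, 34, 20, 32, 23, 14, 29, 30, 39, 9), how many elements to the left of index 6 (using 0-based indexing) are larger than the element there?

5 such elements

The element at index 6 is 14.
Elements before it: 12, 37, 34, 20, 32, 23
Those larger than 14: 37, 34, 20, 32, 23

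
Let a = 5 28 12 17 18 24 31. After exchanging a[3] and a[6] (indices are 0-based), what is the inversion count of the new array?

9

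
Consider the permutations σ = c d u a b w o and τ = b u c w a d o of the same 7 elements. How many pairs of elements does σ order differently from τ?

Assign each item its position (1..7) in the first ordering, then rewrite the second ordering as that position sequence:
positions: c→1, d→2, u→3, a→4, b→5, w→6, o→7
second ordering as positions: [5, 3, 1, 6, 4, 2, 7]
Discordant pairs = inversions in this position sequence.
5: 3, 1, 4, 2 → 4
3: 1, 2 → 2
1: 0
6: 4, 2 → 2
4: 2 → 1
2: 0
7: 0
Total: 4 + 2 + 0 + 2 + 1 + 0 + 0 = 9

Discordant pairs: 9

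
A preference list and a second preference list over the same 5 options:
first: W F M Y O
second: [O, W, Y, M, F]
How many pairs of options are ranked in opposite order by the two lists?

Assign each item its position (1..5) in the first ordering, then rewrite the second ordering as that position sequence:
positions: W→1, F→2, M→3, Y→4, O→5
second ordering as positions: [5, 1, 4, 3, 2]
Discordant pairs = inversions in this position sequence.
5: 1, 4, 3, 2 → 4
1: 0
4: 3, 2 → 2
3: 2 → 1
2: 0
Total: 4 + 0 + 2 + 1 + 0 = 7

7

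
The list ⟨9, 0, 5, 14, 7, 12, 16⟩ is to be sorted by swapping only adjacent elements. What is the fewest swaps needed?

Each adjacent swap fixes exactly one inversion, so the minimum swap count equals the number of inversions.
Count inversions — for each element, later elements that are smaller:
9: 0, 5, 7 → 3
0: none → 0
5: none → 0
14: 7, 12 → 2
7: none → 0
12: none → 0
16: none → 0
Total inversions: 3 + 0 + 0 + 2 + 0 + 0 + 0 = 5

There are 5 swaps.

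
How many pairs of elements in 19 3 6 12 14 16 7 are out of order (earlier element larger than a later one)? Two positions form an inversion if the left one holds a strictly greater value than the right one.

Listing every pair i<j with a[i]>a[j] (using 0-based positions):
(0,1): 19 > 3
(0,2): 19 > 6
(0,3): 19 > 12
(0,4): 19 > 14
(0,5): 19 > 16
(0,6): 19 > 7
(3,6): 12 > 7
(4,6): 14 > 7
(5,6): 16 > 7
That's 9 pairs.

9 inversions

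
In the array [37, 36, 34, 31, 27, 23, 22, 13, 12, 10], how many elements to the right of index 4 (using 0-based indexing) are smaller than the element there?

The element at index 4 is 27.
Elements after it: 23, 22, 13, 12, 10
Those smaller than 27: 23, 22, 13, 12, 10

5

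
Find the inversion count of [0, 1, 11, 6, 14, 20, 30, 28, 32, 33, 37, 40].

Count, for each position, how many later elements it exceeds:
0 → none → 0
1 → none → 0
11 → 6 → 1
6 → none → 0
14 → none → 0
20 → none → 0
30 → 28 → 1
28 → none → 0
32 → none → 0
33 → none → 0
37 → none → 0
40 → none → 0
Sum: 0 + 0 + 1 + 0 + 0 + 0 + 1 + 0 + 0 + 0 + 0 + 0 = 2

There are 2 out-of-order pairs.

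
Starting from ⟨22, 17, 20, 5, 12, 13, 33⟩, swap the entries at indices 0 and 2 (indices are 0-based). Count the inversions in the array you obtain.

10 inversions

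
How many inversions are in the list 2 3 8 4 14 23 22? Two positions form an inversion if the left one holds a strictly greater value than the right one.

Count, for each position, how many later elements it exceeds:
2: 0
3: 0
8: 1
4: 0
14: 0
23: 1
22: 0
Sum: 0 + 0 + 1 + 0 + 0 + 1 + 0 = 2

2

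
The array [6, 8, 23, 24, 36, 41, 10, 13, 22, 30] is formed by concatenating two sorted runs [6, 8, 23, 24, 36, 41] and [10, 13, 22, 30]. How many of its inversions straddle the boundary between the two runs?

For each element r of the right run, count left-run elements greater than r:
r = 10: 23, 24, 36, 41 → 4
r = 13: 23, 24, 36, 41 → 4
r = 22: 23, 24, 36, 41 → 4
r = 30: 36, 41 → 2
Cross-inversions: 4 + 4 + 4 + 2 = 14

14 cross-inversions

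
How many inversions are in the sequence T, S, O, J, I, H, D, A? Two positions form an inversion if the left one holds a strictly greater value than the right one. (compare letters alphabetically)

Count, for each position, how many later elements it exceeds:
T → S, O, J, I, H, D, A → 7
S → O, J, I, H, D, A → 6
O → J, I, H, D, A → 5
J → I, H, D, A → 4
I → H, D, A → 3
H → D, A → 2
D → A → 1
A → none → 0
Sum: 7 + 6 + 5 + 4 + 3 + 2 + 1 + 0 = 28

28 inversions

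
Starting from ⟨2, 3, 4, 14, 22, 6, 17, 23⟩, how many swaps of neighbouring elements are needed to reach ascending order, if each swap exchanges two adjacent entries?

Adjacent swaps: 3

The minimum number of adjacent swaps to sort an array equals its inversion count, since every such swap removes exactly one inversion.
Count inversions — for each element, later elements that are smaller:
2: none → 0
3: none → 0
4: none → 0
14: 6 → 1
22: 6, 17 → 2
6: none → 0
17: none → 0
23: none → 0
Total inversions: 0 + 0 + 0 + 1 + 2 + 0 + 0 + 0 = 3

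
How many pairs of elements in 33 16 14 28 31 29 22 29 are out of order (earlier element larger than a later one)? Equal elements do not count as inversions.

Sweep left to right; for each value list the smaller values that follow it:
33 → 16, 14, 28, 31, 29, 22, 29 → 7
16 → 14 → 1
14 → none → 0
28 → 22 → 1
31 → 29, 22, 29 → 3
29 → 22 → 1
22 → none → 0
29 → none → 0
Sum: 7 + 1 + 0 + 1 + 3 + 1 + 0 + 0 = 13

13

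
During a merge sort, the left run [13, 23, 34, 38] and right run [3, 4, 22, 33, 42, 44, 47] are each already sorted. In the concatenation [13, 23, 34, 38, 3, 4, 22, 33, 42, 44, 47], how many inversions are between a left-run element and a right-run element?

Take each right-half value and tally the left-half values above it:
r = 3: 13, 23, 34, 38 → 4
r = 4: 13, 23, 34, 38 → 4
r = 22: 23, 34, 38 → 3
r = 33: 34, 38 → 2
r = 42: none → 0
r = 44: none → 0
r = 47: none → 0
Cross-inversions: 4 + 4 + 3 + 2 + 0 + 0 + 0 = 13

Split inversions: 13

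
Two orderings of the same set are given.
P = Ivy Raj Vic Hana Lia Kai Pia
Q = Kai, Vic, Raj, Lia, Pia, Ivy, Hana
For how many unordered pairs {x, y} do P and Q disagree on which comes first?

Assign each item its position (1..7) in the first ordering, then rewrite the second ordering as that position sequence:
positions: Ivy→1, Raj→2, Vic→3, Hana→4, Lia→5, Kai→6, Pia→7
second ordering as positions: [6, 3, 2, 5, 7, 1, 4]
Discordant pairs = inversions in this position sequence.
6: 3, 2, 5, 1, 4 → 5
3: 2, 1 → 2
2: 1 → 1
5: 1, 4 → 2
7: 1, 4 → 2
1: 0
4: 0
Total: 5 + 2 + 1 + 2 + 2 + 0 + 0 = 12

12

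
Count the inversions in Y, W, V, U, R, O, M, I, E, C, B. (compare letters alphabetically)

55 inversions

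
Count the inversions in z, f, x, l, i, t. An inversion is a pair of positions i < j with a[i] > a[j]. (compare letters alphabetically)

Element-by-element contributions:
z: 5
f: 0
x: 3
l: 1
i: 0
t: 0
Sum: 5 + 0 + 3 + 1 + 0 + 0 = 9

Inversions: 9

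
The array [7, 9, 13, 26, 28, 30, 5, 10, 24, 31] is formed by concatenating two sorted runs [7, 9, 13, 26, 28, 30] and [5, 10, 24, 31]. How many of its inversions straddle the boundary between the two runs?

13 split inversions

Take each right-half value and tally the left-half values above it:
r = 5: 7, 9, 13, 26, 28, 30 → 6
r = 10: 13, 26, 28, 30 → 4
r = 24: 26, 28, 30 → 3
r = 31: none → 0
Cross-inversions: 6 + 4 + 3 + 0 = 13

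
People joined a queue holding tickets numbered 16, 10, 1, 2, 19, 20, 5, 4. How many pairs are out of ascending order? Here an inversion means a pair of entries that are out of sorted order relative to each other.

14 out-of-order pairs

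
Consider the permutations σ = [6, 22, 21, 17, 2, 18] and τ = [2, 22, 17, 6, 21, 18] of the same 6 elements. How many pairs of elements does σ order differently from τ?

Assign each item its position (1..6) in the first ordering, then rewrite the second ordering as that position sequence:
positions: 6→1, 22→2, 21→3, 17→4, 2→5, 18→6
second ordering as positions: [5, 2, 4, 1, 3, 6]
Discordant pairs = inversions in this position sequence.
5: 2, 4, 1, 3 → 4
2: 1 → 1
4: 1, 3 → 2
1: 0
3: 0
6: 0
Total: 4 + 1 + 2 + 0 + 0 + 0 = 7

Discordant pairs: 7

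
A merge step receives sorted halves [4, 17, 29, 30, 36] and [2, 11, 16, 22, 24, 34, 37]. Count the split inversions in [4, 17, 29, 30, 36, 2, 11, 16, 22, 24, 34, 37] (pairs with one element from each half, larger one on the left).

There are 20 split inversions.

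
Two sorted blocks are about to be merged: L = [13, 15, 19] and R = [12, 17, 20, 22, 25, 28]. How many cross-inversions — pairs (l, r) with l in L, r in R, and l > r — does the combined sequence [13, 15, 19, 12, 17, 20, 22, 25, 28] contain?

For each element r of the right run, count left-run elements greater than r:
r = 12: 13, 15, 19 → 3
r = 17: 19 → 1
r = 20: none → 0
r = 22: none → 0
r = 25: none → 0
r = 28: none → 0
Cross-inversions: 3 + 1 + 0 + 0 + 0 + 0 = 4

4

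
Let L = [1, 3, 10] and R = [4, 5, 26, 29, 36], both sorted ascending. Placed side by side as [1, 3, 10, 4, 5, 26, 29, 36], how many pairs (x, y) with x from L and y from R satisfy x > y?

2

For each element r of the right run, count left-run elements greater than r:
r = 4: 10 → 1
r = 5: 10 → 1
r = 26: none → 0
r = 29: none → 0
r = 36: none → 0
Cross-inversions: 1 + 1 + 0 + 0 + 0 = 2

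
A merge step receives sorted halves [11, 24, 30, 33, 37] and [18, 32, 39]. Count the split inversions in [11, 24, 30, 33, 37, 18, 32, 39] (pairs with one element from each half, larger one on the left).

Count, for every r in R, how many entries of L exceed r:
r = 18: 24, 30, 33, 37 → 4
r = 32: 33, 37 → 2
r = 39: none → 0
Cross-inversions: 4 + 2 + 0 = 6

6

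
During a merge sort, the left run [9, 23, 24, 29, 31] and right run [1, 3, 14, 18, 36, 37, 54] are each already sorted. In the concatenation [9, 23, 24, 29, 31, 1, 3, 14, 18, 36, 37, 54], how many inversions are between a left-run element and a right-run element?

Split inversions: 18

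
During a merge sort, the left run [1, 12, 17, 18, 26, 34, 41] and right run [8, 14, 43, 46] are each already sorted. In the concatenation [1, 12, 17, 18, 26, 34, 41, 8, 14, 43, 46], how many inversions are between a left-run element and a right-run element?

11

Count, for every r in R, how many entries of L exceed r:
r = 8: 12, 17, 18, 26, 34, 41 → 6
r = 14: 17, 18, 26, 34, 41 → 5
r = 43: none → 0
r = 46: none → 0
Cross-inversions: 6 + 5 + 0 + 0 = 11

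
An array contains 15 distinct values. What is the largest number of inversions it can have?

A reversed (strictly descending) arrangement makes every pair an inversion, giving C(15, 2) inversions.
C(15, 2) = 15·14/2 = 105

Inversions: 105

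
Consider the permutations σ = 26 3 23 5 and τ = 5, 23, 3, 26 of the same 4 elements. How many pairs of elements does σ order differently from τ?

6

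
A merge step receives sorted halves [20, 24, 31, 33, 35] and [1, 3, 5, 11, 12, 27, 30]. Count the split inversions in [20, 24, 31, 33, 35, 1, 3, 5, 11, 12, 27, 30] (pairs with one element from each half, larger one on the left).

Take each right-half value and tally the left-half values above it:
r = 1: 20, 24, 31, 33, 35 → 5
r = 3: 20, 24, 31, 33, 35 → 5
r = 5: 20, 24, 31, 33, 35 → 5
r = 11: 20, 24, 31, 33, 35 → 5
r = 12: 20, 24, 31, 33, 35 → 5
r = 27: 31, 33, 35 → 3
r = 30: 31, 33, 35 → 3
Cross-inversions: 5 + 5 + 5 + 5 + 5 + 3 + 3 = 31

31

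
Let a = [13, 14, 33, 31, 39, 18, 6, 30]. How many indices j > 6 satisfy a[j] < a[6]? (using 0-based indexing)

The element at index 6 is 6.
Elements after it: 30
None of them are smaller than 6.

0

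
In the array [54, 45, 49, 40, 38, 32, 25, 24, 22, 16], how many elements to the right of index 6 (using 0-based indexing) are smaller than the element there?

The element at index 6 is 25.
Elements after it: 24, 22, 16
Those smaller than 25: 24, 22, 16

3 such elements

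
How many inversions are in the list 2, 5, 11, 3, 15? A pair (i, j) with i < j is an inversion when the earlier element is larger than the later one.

2 inversions

Out-of-order index pairs (1-indexed):
(2,4): 5 > 3
(3,4): 11 > 3
That's 2 pairs.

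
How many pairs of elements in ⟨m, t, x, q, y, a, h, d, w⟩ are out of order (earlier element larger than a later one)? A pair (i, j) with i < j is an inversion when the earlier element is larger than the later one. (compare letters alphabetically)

Count, for each position, how many later elements it exceeds:
m: 3
t: 4
x: 5
q: 3
y: 4
a: 0
h: 1
d: 0
w: 0
Sum: 3 + 4 + 5 + 3 + 4 + 0 + 1 + 0 + 0 = 20

Out-of-order pairs: 20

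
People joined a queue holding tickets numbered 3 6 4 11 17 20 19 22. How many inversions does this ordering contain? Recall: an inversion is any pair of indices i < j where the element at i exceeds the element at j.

Element-by-element contributions:
3 → none → 0
6 → 4 → 1
4 → none → 0
11 → none → 0
17 → none → 0
20 → 19 → 1
19 → none → 0
22 → none → 0
Sum: 0 + 1 + 0 + 0 + 0 + 1 + 0 + 0 = 2

Inversions: 2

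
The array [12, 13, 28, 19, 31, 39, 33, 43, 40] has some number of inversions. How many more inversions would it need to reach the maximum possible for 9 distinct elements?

Maximum inversions for 9 distinct elements is C(9, 2) = 9·8/2 = 36.
Current inversions — for each element, count later smaller elements:
12: 0
13: 0
28: 1
19: 0
31: 0
39: 1
33: 0
43: 1
40: 0
Current total: 0 + 0 + 1 + 0 + 0 + 1 + 0 + 1 + 0 = 3
Shortfall: 36 − 3 = 33

33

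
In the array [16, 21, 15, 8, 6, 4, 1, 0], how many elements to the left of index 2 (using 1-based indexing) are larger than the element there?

The element at index 2 is 21.
Elements before it: 16
None of them are larger than 21.

0 such elements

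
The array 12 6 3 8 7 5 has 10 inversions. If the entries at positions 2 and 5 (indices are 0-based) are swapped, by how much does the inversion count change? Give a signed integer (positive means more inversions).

+1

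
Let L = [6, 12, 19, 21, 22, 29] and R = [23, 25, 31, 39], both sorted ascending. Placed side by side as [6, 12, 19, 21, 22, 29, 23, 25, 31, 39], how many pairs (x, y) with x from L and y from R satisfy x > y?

Take each right-half value and tally the left-half values above it:
r = 23: 29 → 1
r = 25: 29 → 1
r = 31: none → 0
r = 39: none → 0
Cross-inversions: 1 + 1 + 0 + 0 = 2

2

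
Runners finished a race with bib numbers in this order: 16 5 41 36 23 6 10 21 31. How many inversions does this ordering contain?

17 out-of-order pairs

For each element, count later entries that are smaller:
16: 3
5: 0
41: 6
36: 5
23: 3
6: 0
10: 0
21: 0
31: 0
Sum: 3 + 0 + 6 + 5 + 3 + 0 + 0 + 0 + 0 = 17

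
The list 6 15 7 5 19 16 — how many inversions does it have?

There are 5 inversions.

Out-of-order index pairs (1-indexed):
(1,4): 6 > 5
(2,3): 15 > 7
(2,4): 15 > 5
(3,4): 7 > 5
(5,6): 19 > 16
That's 5 pairs.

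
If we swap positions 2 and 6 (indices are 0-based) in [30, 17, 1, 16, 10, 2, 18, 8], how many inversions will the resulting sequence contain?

Positions 2 and 6 hold 1 and 18; after swapping, the array is [30, 17, 18, 16, 10, 2, 1, 8].
Element-by-element contributions:
30 → 17, 18, 16, 10, 2, 1, 8 → 7
17 → 16, 10, 2, 1, 8 → 5
18 → 16, 10, 2, 1, 8 → 5
16 → 10, 2, 1, 8 → 4
10 → 2, 1, 8 → 3
2 → 1 → 1
1 → none → 0
8 → none → 0
Sum: 7 + 5 + 5 + 4 + 3 + 1 + 0 + 0 = 25

Inversions: 25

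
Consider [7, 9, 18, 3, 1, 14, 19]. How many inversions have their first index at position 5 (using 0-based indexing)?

0

The element at index 5 is 14.
Elements after it: 19
None of them are smaller than 14.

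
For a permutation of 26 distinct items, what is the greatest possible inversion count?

Inversions: 325

The maximum occurs when the array is in strictly decreasing order: every one of the C(26, 2) pairs is inverted.
C(26, 2) = 26·25/2 = 325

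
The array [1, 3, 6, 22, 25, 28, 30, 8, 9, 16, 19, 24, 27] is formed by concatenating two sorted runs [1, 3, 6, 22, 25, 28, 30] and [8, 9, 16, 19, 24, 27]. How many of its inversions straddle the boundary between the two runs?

Count, for every r in R, how many entries of L exceed r:
r = 8: 22, 25, 28, 30 → 4
r = 9: 22, 25, 28, 30 → 4
r = 16: 22, 25, 28, 30 → 4
r = 19: 22, 25, 28, 30 → 4
r = 24: 25, 28, 30 → 3
r = 27: 28, 30 → 2
Cross-inversions: 4 + 4 + 4 + 4 + 3 + 2 = 21

Cross-inversions: 21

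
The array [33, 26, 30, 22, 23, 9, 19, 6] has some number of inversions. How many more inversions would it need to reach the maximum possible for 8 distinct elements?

Maximum inversions for 8 distinct elements is C(8, 2) = 8·7/2 = 28.
Current inversions — for each element, count later smaller elements:
33: 7
26: 5
30: 5
22: 3
23: 3
9: 1
19: 1
6: 0
Current total: 7 + 5 + 5 + 3 + 3 + 1 + 1 + 0 = 25
Shortfall: 28 − 25 = 3

3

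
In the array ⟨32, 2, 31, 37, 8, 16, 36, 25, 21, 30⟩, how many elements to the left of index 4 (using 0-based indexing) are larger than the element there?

3

The element at index 4 is 8.
Elements before it: 32, 2, 31, 37
Those larger than 8: 32, 31, 37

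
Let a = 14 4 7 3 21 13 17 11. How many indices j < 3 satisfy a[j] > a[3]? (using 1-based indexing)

The element at index 3 is 7.
Elements before it: 14, 4
Those larger than 7: 14

1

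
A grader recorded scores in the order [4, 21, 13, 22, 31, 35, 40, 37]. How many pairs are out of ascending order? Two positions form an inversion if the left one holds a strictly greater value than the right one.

Sweep left to right; for each value list the smaller values that follow it:
4 → none → 0
21 → 13 → 1
13 → none → 0
22 → none → 0
31 → none → 0
35 → none → 0
40 → 37 → 1
37 → none → 0
Sum: 0 + 1 + 0 + 0 + 0 + 0 + 1 + 0 = 2

2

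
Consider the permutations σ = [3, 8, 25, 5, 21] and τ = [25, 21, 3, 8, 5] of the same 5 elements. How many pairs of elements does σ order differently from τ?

5 discordant pairs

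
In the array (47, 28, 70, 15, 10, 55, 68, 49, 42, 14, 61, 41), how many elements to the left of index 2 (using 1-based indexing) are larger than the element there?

The element at index 2 is 28.
Elements before it: 47
Those larger than 28: 47

1 such element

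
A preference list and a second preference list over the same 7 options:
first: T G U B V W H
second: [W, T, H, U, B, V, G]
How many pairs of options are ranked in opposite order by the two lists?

There are 12 pairs.

Assign each item its position (1..7) in the first ordering, then rewrite the second ordering as that position sequence:
positions: T→1, G→2, U→3, B→4, V→5, W→6, H→7
second ordering as positions: [6, 1, 7, 3, 4, 5, 2]
Discordant pairs = inversions in this position sequence.
6: 1, 3, 4, 5, 2 → 5
1: 0
7: 3, 4, 5, 2 → 4
3: 2 → 1
4: 2 → 1
5: 2 → 1
2: 0
Total: 5 + 0 + 4 + 1 + 1 + 1 + 0 = 12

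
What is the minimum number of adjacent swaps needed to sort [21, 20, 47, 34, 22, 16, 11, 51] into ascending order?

15 swaps

The minimum number of adjacent swaps to sort an array equals its inversion count, since every such swap removes exactly one inversion.
Count inversions — for each element, later elements that are smaller:
21: 20, 16, 11 → 3
20: 16, 11 → 2
47: 34, 22, 16, 11 → 4
34: 22, 16, 11 → 3
22: 16, 11 → 2
16: 11 → 1
11: none → 0
51: none → 0
Total inversions: 3 + 2 + 4 + 3 + 2 + 1 + 0 + 0 = 15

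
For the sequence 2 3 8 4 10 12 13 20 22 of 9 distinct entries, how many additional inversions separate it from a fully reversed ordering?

Maximum inversions for 9 distinct elements is C(9, 2) = 9·8/2 = 36.
Current inversions — for each element, count later smaller elements:
2: 0
3: 0
8: 1
4: 0
10: 0
12: 0
13: 0
20: 0
22: 0
Current total: 0 + 0 + 1 + 0 + 0 + 0 + 0 + 0 + 0 = 1
Shortfall: 36 − 1 = 35

35 inversions short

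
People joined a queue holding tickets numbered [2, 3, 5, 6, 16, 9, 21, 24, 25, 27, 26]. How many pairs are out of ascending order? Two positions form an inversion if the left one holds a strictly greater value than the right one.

Count, for each position, how many later elements it exceeds:
2 → none → 0
3 → none → 0
5 → none → 0
6 → none → 0
16 → 9 → 1
9 → none → 0
21 → none → 0
24 → none → 0
25 → none → 0
27 → 26 → 1
26 → none → 0
Sum: 0 + 0 + 0 + 0 + 1 + 0 + 0 + 0 + 0 + 1 + 0 = 2

2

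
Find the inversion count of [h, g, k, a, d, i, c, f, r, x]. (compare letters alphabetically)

For each element, count later entries that are smaller:
h → g, a, d, c, f → 5
g → a, d, c, f → 4
k → a, d, i, c, f → 5
a → none → 0
d → c → 1
i → c, f → 2
c → none → 0
f → none → 0
r → none → 0
x → none → 0
Sum: 5 + 4 + 5 + 0 + 1 + 2 + 0 + 0 + 0 + 0 = 17

There are 17 inversions.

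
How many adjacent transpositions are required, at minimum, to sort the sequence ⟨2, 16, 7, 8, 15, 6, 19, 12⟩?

10

Minimum adjacent swaps = number of inversions (each swap of adjacent out-of-order elements removes one inversion and no swap can remove more).
Count inversions — for each element, later elements that are smaller:
2: none → 0
16: 7, 8, 15, 6, 12 → 5
7: 6 → 1
8: 6 → 1
15: 6, 12 → 2
6: none → 0
19: 12 → 1
12: none → 0
Total inversions: 0 + 5 + 1 + 1 + 2 + 0 + 1 + 0 = 10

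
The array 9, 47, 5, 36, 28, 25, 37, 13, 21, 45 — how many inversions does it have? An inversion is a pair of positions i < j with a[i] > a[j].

20 inversions

Element-by-element contributions:
9: 1
47: 8
5: 0
36: 4
28: 3
25: 2
37: 2
13: 0
21: 0
45: 0
Sum: 1 + 8 + 0 + 4 + 3 + 2 + 2 + 0 + 0 + 0 = 20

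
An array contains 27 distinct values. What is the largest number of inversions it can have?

Inversions: 351

A reversed (strictly descending) arrangement makes every pair an inversion, giving C(27, 2) inversions.
C(27, 2) = 27·26/2 = 351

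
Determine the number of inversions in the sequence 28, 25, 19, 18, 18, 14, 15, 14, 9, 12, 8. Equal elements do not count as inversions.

Element-by-element contributions:
28 → 25, 19, 18, 18, 14, 15, 14, 9, 12, 8 → 10
25 → 19, 18, 18, 14, 15, 14, 9, 12, 8 → 9
19 → 18, 18, 14, 15, 14, 9, 12, 8 → 8
18 → 14, 15, 14, 9, 12, 8 → 6
18 → 14, 15, 14, 9, 12, 8 → 6
14 → 9, 12, 8 → 3
15 → 14, 9, 12, 8 → 4
14 → 9, 12, 8 → 3
9 → 8 → 1
12 → 8 → 1
8 → none → 0
Sum: 10 + 9 + 8 + 6 + 6 + 3 + 4 + 3 + 1 + 1 + 0 = 51

51 inversions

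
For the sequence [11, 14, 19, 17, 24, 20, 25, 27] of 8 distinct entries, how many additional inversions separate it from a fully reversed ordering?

26

Maximum inversions for 8 distinct elements is C(8, 2) = 8·7/2 = 28.
Current inversions — for each element, count later smaller elements:
11: 0
14: 0
19: 1
17: 0
24: 1
20: 0
25: 0
27: 0
Current total: 0 + 0 + 1 + 0 + 1 + 0 + 0 + 0 = 2
Shortfall: 28 − 2 = 26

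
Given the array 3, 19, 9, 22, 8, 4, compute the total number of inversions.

Element-by-element contributions:
3 → none → 0
19 → 9, 8, 4 → 3
9 → 8, 4 → 2
22 → 8, 4 → 2
8 → 4 → 1
4 → none → 0
Sum: 0 + 3 + 2 + 2 + 1 + 0 = 8

8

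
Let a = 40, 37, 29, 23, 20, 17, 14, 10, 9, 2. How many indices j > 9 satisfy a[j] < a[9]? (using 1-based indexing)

1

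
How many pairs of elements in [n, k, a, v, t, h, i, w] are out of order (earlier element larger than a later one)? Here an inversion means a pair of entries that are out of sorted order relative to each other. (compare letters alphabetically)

For each element, count later entries that are smaller:
n → k, a, h, i → 4
k → a, h, i → 3
a → none → 0
v → t, h, i → 3
t → h, i → 2
h → none → 0
i → none → 0
w → none → 0
Sum: 4 + 3 + 0 + 3 + 2 + 0 + 0 + 0 = 12

12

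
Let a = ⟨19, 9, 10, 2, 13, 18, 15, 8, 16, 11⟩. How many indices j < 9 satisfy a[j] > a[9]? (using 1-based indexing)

2 such elements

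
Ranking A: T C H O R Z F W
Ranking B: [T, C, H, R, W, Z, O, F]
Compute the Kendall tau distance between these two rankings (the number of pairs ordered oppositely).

5

Assign each item its position (1..8) in the first ordering, then rewrite the second ordering as that position sequence:
positions: T→1, C→2, H→3, O→4, R→5, Z→6, F→7, W→8
second ordering as positions: [1, 2, 3, 5, 8, 6, 4, 7]
Discordant pairs = inversions in this position sequence.
1: 0
2: 0
3: 0
5: 4 → 1
8: 6, 4, 7 → 3
6: 4 → 1
4: 0
7: 0
Total: 0 + 0 + 0 + 1 + 3 + 1 + 0 + 0 = 5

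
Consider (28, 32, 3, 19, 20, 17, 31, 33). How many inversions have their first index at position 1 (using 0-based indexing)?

The element at index 1 is 32.
Elements after it: 3, 19, 20, 17, 31, 33
Those smaller than 32: 3, 19, 20, 17, 31

5 such elements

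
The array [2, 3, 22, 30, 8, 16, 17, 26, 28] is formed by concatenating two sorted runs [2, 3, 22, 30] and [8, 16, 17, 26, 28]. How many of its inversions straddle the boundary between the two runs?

8

Take each right-half value and tally the left-half values above it:
r = 8: 22, 30 → 2
r = 16: 22, 30 → 2
r = 17: 22, 30 → 2
r = 26: 30 → 1
r = 28: 30 → 1
Cross-inversions: 2 + 2 + 2 + 1 + 1 = 8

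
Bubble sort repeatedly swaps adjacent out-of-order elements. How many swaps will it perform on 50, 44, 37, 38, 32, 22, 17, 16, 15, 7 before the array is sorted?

44

The minimum number of adjacent swaps to sort an array equals its inversion count, since every such swap removes exactly one inversion.
Count inversions — for each element, later elements that are smaller:
50: 44, 37, 38, 32, 22, 17, 16, 15, 7 → 9
44: 37, 38, 32, 22, 17, 16, 15, 7 → 8
37: 32, 22, 17, 16, 15, 7 → 6
38: 32, 22, 17, 16, 15, 7 → 6
32: 22, 17, 16, 15, 7 → 5
22: 17, 16, 15, 7 → 4
17: 16, 15, 7 → 3
16: 15, 7 → 2
15: 7 → 1
7: none → 0
Total inversions: 9 + 8 + 6 + 6 + 5 + 4 + 3 + 2 + 1 + 0 = 44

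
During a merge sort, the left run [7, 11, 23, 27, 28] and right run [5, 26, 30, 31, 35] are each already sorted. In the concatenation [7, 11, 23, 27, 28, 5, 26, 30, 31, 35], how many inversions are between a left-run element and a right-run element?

There are 7 cross-inversions.

Take each right-half value and tally the left-half values above it:
r = 5: 7, 11, 23, 27, 28 → 5
r = 26: 27, 28 → 2
r = 30: none → 0
r = 31: none → 0
r = 35: none → 0
Cross-inversions: 5 + 2 + 0 + 0 + 0 = 7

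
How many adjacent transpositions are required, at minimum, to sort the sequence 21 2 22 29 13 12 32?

Each adjacent swap fixes exactly one inversion, so the minimum swap count equals the number of inversions.
Count inversions — for each element, later elements that are smaller:
21: 2, 13, 12 → 3
2: none → 0
22: 13, 12 → 2
29: 13, 12 → 2
13: 12 → 1
12: none → 0
32: none → 0
Total inversions: 3 + 0 + 2 + 2 + 1 + 0 + 0 = 8

8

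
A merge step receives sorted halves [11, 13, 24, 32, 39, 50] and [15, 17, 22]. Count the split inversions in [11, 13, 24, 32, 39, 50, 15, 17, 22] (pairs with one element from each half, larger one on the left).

12

For each element r of the right run, count left-run elements greater than r:
r = 15: 24, 32, 39, 50 → 4
r = 17: 24, 32, 39, 50 → 4
r = 22: 24, 32, 39, 50 → 4
Cross-inversions: 4 + 4 + 4 = 12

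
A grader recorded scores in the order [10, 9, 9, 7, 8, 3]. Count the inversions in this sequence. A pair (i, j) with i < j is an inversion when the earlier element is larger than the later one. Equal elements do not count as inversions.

13

Element-by-element contributions:
10 → 9, 9, 7, 8, 3 → 5
9 → 7, 8, 3 → 3
9 → 7, 8, 3 → 3
7 → 3 → 1
8 → 3 → 1
3 → none → 0
Sum: 5 + 3 + 3 + 1 + 1 + 0 = 13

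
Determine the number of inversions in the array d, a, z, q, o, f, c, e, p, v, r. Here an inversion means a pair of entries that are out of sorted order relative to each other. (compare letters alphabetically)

Element-by-element contributions:
d → a, c → 2
a → none → 0
z → q, o, f, c, e, p, v, r → 8
q → o, f, c, e, p → 5
o → f, c, e → 3
f → c, e → 2
c → none → 0
e → none → 0
p → none → 0
v → r → 1
r → none → 0
Sum: 2 + 0 + 8 + 5 + 3 + 2 + 0 + 0 + 0 + 1 + 0 = 21

21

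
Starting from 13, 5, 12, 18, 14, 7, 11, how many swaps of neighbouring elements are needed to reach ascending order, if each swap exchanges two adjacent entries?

Swaps: 11

Minimum adjacent swaps = number of inversions (each swap of adjacent out-of-order elements removes one inversion and no swap can remove more).
Count inversions — for each element, later elements that are smaller:
13: 5, 12, 7, 11 → 4
5: none → 0
12: 7, 11 → 2
18: 14, 7, 11 → 3
14: 7, 11 → 2
7: none → 0
11: none → 0
Total inversions: 4 + 0 + 2 + 3 + 2 + 0 + 0 = 11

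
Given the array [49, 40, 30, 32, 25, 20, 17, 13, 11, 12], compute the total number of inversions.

Sweep left to right; for each value list the smaller values that follow it:
49 → 40, 30, 32, 25, 20, 17, 13, 11, 12 → 9
40 → 30, 32, 25, 20, 17, 13, 11, 12 → 8
30 → 25, 20, 17, 13, 11, 12 → 6
32 → 25, 20, 17, 13, 11, 12 → 6
25 → 20, 17, 13, 11, 12 → 5
20 → 17, 13, 11, 12 → 4
17 → 13, 11, 12 → 3
13 → 11, 12 → 2
11 → none → 0
12 → none → 0
Sum: 9 + 8 + 6 + 6 + 5 + 4 + 3 + 2 + 0 + 0 = 43

43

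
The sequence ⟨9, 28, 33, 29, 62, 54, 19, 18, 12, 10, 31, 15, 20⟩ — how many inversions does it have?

45 inversions

Sweep left to right; for each value list the smaller values that follow it:
9 → none → 0
28 → 19, 18, 12, 10, 15, 20 → 6
33 → 29, 19, 18, 12, 10, 31, 15, 20 → 8
29 → 19, 18, 12, 10, 15, 20 → 6
62 → 54, 19, 18, 12, 10, 31, 15, 20 → 8
54 → 19, 18, 12, 10, 31, 15, 20 → 7
19 → 18, 12, 10, 15 → 4
18 → 12, 10, 15 → 3
12 → 10 → 1
10 → none → 0
31 → 15, 20 → 2
15 → none → 0
20 → none → 0
Sum: 0 + 6 + 8 + 6 + 8 + 7 + 4 + 3 + 1 + 0 + 2 + 0 + 0 = 45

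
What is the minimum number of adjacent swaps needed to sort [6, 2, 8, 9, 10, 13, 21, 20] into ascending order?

2 swaps

Minimum adjacent swaps = number of inversions (each swap of adjacent out-of-order elements removes one inversion and no swap can remove more).
Count inversions — for each element, later elements that are smaller:
6: 2 → 1
2: none → 0
8: none → 0
9: none → 0
10: none → 0
13: none → 0
21: 20 → 1
20: none → 0
Total inversions: 1 + 0 + 0 + 0 + 0 + 0 + 1 + 0 = 2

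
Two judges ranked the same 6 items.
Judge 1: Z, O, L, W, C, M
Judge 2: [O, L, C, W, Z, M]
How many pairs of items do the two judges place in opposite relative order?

Assign each item its position (1..6) in the first ordering, then rewrite the second ordering as that position sequence:
positions: Z→1, O→2, L→3, W→4, C→5, M→6
second ordering as positions: [2, 3, 5, 4, 1, 6]
Discordant pairs = inversions in this position sequence.
2: 1 → 1
3: 1 → 1
5: 4, 1 → 2
4: 1 → 1
1: 0
6: 0
Total: 1 + 1 + 2 + 1 + 0 + 0 = 5

5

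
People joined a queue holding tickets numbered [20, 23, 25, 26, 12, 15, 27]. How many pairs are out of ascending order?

8

Element-by-element contributions:
20: 2
23: 2
25: 2
26: 2
12: 0
15: 0
27: 0
Sum: 2 + 2 + 2 + 2 + 0 + 0 + 0 = 8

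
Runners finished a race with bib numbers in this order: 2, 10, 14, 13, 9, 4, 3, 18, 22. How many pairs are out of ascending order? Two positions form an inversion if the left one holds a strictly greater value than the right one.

There are 13 out-of-order pairs.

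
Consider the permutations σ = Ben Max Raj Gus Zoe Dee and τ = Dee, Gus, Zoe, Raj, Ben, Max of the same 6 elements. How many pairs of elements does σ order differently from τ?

13

Assign each item its position (1..6) in the first ordering, then rewrite the second ordering as that position sequence:
positions: Ben→1, Max→2, Raj→3, Gus→4, Zoe→5, Dee→6
second ordering as positions: [6, 4, 5, 3, 1, 2]
Discordant pairs = inversions in this position sequence.
6: 4, 5, 3, 1, 2 → 5
4: 3, 1, 2 → 3
5: 3, 1, 2 → 3
3: 1, 2 → 2
1: 0
2: 0
Total: 5 + 3 + 3 + 2 + 0 + 0 = 13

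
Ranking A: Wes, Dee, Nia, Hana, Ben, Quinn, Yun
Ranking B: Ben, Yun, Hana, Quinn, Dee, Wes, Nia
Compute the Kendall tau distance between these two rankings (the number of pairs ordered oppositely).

Assign each item its position (1..7) in the first ordering, then rewrite the second ordering as that position sequence:
positions: Wes→1, Dee→2, Nia→3, Hana→4, Ben→5, Quinn→6, Yun→7
second ordering as positions: [5, 7, 4, 6, 2, 1, 3]
Discordant pairs = inversions in this position sequence.
5: 4, 2, 1, 3 → 4
7: 4, 6, 2, 1, 3 → 5
4: 2, 1, 3 → 3
6: 2, 1, 3 → 3
2: 1 → 1
1: 0
3: 0
Total: 4 + 5 + 3 + 3 + 1 + 0 + 0 = 16

16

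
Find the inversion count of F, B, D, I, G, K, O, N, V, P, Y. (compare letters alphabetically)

5 out-of-order pairs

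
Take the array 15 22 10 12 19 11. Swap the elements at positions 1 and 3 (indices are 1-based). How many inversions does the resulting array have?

8 inversions

Positions 1 and 3 hold 15 and 10; after swapping, the array is [10, 22, 15, 12, 19, 11].
For each element, count later entries that are smaller:
10: 0
22: 4
15: 2
12: 1
19: 1
11: 0
Sum: 0 + 4 + 2 + 1 + 1 + 0 = 8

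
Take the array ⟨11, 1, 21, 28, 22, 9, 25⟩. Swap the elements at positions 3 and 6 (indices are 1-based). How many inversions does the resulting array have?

Positions 3 and 6 hold 21 and 9; after swapping, the array is [11, 1, 9, 28, 22, 21, 25].
For each element, count later entries that are smaller:
11 → 1, 9 → 2
1 → none → 0
9 → none → 0
28 → 22, 21, 25 → 3
22 → 21 → 1
21 → none → 0
25 → none → 0
Sum: 2 + 0 + 0 + 3 + 1 + 0 + 0 = 6

6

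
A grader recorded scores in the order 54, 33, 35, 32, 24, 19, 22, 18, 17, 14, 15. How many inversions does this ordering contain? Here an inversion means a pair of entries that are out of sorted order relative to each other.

52 inversions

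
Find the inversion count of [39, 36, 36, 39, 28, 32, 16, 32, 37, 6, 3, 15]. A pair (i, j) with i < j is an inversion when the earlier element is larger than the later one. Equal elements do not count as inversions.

50 inversions

Element-by-element contributions:
39: 10
36: 7
36: 7
39: 8
28: 4
32: 4
16: 3
32: 3
37: 3
6: 1
3: 0
15: 0
Sum: 10 + 7 + 7 + 8 + 4 + 4 + 3 + 3 + 3 + 1 + 0 + 0 = 50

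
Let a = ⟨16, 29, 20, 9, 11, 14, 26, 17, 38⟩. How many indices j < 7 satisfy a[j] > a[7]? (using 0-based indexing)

3 such elements

The element at index 7 is 17.
Elements before it: 16, 29, 20, 9, 11, 14, 26
Those larger than 17: 29, 20, 26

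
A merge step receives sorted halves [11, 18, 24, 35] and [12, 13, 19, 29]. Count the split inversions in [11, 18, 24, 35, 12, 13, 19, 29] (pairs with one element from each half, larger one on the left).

9

Take each right-half value and tally the left-half values above it:
r = 12: 18, 24, 35 → 3
r = 13: 18, 24, 35 → 3
r = 19: 24, 35 → 2
r = 29: 35 → 1
Cross-inversions: 3 + 3 + 2 + 1 = 9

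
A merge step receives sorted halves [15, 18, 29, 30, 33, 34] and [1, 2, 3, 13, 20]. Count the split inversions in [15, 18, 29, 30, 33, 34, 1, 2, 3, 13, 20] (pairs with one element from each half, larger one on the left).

Split inversions: 28

Take each right-half value and tally the left-half values above it:
r = 1: 15, 18, 29, 30, 33, 34 → 6
r = 2: 15, 18, 29, 30, 33, 34 → 6
r = 3: 15, 18, 29, 30, 33, 34 → 6
r = 13: 15, 18, 29, 30, 33, 34 → 6
r = 20: 29, 30, 33, 34 → 4
Cross-inversions: 6 + 6 + 6 + 6 + 4 = 28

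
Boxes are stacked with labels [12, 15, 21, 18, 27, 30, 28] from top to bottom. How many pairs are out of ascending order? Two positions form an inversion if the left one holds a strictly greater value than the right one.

2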